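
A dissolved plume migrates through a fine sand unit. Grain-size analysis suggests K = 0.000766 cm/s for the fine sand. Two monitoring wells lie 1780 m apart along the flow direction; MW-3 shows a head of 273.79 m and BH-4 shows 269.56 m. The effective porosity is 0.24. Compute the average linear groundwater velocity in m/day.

0.00655

Convert K: 0.000766 cm/s × 864 = 0.6618 m/day.
Hydraulic gradient i = (273.79 − 269.56) / 1780 = 4.23 / 1780 = 0.002376.
Darcy flux q = K · i = 0.6618 × 0.002376 = 0.001573 m/day.
Seepage velocity v = q / n_e = 0.001573 / 0.24 = 0.006553 m/day.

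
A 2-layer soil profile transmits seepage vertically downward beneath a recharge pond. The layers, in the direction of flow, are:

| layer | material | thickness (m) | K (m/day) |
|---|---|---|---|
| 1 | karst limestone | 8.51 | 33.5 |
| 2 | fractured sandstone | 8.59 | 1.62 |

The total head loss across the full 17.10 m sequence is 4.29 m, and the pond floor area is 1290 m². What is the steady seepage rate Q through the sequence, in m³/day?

996

Flow is perpendicular to layering, so the layers act in series and the equivalent K is the thickness-weighted harmonic mean.
Total thickness L = 8.51 + 8.59 = 17.10 m.
Σ(b_i/K_i) = 8.51/33.5 + 8.59/1.62 = 5.556 d.
K_eq = L / Σ(b_i/K_i) = 17.10 / 5.556 = 3.077 m/day.
Q = K_eq · A · (Δh/L) = 3.077 × 1290 × (4.29/17.10) = 996.0 m³/day.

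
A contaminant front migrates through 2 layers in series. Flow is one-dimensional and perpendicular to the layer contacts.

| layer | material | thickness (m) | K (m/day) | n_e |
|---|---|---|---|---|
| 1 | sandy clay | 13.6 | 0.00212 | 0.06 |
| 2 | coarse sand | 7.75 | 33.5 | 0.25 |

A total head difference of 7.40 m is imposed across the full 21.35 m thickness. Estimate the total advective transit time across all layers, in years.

With flow normal to the layers, continuity requires the same specific discharge q through every layer.
Σ(b_i/K_i) = 13.6/0.00212 + 7.75/33.5 = 6415 d.
q = Δh / Σ(b_i/K_i) = 7.40 / 6415 = 0.001153 m/day.
In each layer the seepage velocity is v_i = q/n_i, so the layer transit time is t_i = b_i·n_i / q:
  layer 1 (sandy clay): t_1 = 13.6 × 0.06 / 0.001153 = 707.4 d
  layer 2 (coarse sand): t_2 = 7.75 × 0.25 / 0.001153 = 1680 d
Total t = Σ t_i = 2387 days = 6.536 years.

6.54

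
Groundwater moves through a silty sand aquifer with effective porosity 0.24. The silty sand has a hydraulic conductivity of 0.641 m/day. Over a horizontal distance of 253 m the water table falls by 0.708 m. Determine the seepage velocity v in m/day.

Hydraulic gradient i = Δh / L = 0.708 / 253 = 0.002798.
Darcy flux q = K · i = 0.6410 × 0.002798 = 0.001794 m/day.
Seepage velocity v = q / n_e = 0.001794 / 0.24 = 0.007474 m/day.

0.00747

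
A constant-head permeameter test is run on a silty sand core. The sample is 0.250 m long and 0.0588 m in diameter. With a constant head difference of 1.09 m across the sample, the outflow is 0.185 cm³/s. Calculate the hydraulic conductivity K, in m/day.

Cross-sectional area A = π·(d/2)² = π × (0.0588/2)² = 0.002715 m².
Convert discharge: 0.185 cm³/s = 1.850e-07 m³/s.
Darcy's law rearranged: K = Q·L / (A·Δh) = 1.850e-07 × 0.250 / (0.002715 × 1.09) = 1.563e-05 m/s = 1.350 m/day.

1.35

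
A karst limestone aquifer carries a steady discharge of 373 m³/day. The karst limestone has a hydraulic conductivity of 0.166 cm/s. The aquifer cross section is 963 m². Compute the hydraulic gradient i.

Convert K: 0.166 cm/s × 864 = 143.4 m/day.
From Q = K·A·i, i = Q / (K·A) = 373 / (143.4 × 963.0) = 0.002701.

0.00270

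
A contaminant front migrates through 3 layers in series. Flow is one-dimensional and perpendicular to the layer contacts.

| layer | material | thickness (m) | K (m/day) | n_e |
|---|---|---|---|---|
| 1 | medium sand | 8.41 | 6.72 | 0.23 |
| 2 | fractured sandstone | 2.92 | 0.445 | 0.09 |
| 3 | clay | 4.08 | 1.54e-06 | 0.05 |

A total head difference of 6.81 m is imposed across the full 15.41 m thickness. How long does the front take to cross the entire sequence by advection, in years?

2560

With flow normal to the layers, continuity requires the same specific discharge q through every layer.
Σ(b_i/K_i) = 8.41/6.72 + 2.92/0.445 + 4.08/1.54e-06 = 2.649e+06 d.
q = Δh / Σ(b_i/K_i) = 6.81 / 2.649e+06 = 2.570e-06 m/day.
In each layer the seepage velocity is v_i = q/n_i, so the layer transit time is t_i = b_i·n_i / q:
  layer 1 (medium sand): t_1 = 8.41 × 0.23 / 2.570e-06 = 7.525e+05 d
  layer 2 (fractured sandstone): t_2 = 2.92 × 0.09 / 2.570e-06 = 1.022e+05 d
  layer 3 (clay): t_3 = 4.08 × 0.05 / 2.570e-06 = 79364 d
Total t = Σ t_i = 9.341e+05 days = 2557 years.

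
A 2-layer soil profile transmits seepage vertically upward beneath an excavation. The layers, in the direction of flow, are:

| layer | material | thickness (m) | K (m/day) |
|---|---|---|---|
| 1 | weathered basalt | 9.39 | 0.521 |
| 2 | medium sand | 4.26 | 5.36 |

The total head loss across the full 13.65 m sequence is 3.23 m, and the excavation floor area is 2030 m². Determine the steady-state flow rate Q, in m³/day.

Flow is perpendicular to layering, so the layers act in series and the equivalent K is the thickness-weighted harmonic mean.
Total thickness L = 9.39 + 4.26 = 13.65 m.
Σ(b_i/K_i) = 9.39/0.521 + 4.26/5.36 = 18.82 d.
K_eq = L / Σ(b_i/K_i) = 13.65 / 18.82 = 0.7254 m/day.
Q = K_eq · A · (Δh/L) = 0.7254 × 2030 × (3.23/13.65) = 348.4 m³/day.

348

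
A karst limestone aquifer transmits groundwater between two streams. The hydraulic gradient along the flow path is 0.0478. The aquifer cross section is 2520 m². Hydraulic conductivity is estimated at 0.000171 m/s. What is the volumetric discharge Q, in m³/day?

Convert K: 0.000171 m/s × 86400 = 14.77 m/day.
Hydraulic gradient i = 0.0478.
Darcy's law: Q = K · A · i = 14.77 × 2520 × 0.04780 = 1780 m³/day.

1780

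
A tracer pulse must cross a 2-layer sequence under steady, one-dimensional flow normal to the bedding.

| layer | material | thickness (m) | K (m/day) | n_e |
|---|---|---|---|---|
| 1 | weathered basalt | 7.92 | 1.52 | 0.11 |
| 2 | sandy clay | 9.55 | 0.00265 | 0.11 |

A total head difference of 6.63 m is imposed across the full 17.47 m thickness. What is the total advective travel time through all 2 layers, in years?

With flow normal to the layers, continuity requires the same specific discharge q through every layer.
Σ(b_i/K_i) = 7.92/1.52 + 9.55/0.00265 = 3609 d.
q = Δh / Σ(b_i/K_i) = 6.63 / 3609 = 0.001837 m/day.
In each layer the seepage velocity is v_i = q/n_i, so the layer transit time is t_i = b_i·n_i / q:
  layer 1 (weathered basalt): t_1 = 7.92 × 0.11 / 0.001837 = 474.2 d
  layer 2 (sandy clay): t_2 = 9.55 × 0.11 / 0.001837 = 571.8 d
Total t = Σ t_i = 1046 days = 2.864 years.

2.86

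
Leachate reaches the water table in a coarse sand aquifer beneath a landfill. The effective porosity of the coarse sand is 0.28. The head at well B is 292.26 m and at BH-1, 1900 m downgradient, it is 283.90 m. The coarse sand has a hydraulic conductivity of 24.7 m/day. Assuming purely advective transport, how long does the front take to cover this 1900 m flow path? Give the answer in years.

Hydraulic gradient i = (292.26 − 283.90) / 1900 = 8.36 / 1900 = 0.004400.
Darcy flux q = K · i = 24.70 × 0.004400 = 0.1087 m/day.
Seepage velocity v = q / n_e = 0.1087 / 0.28 = 0.3881 m/day.
Travel time t = L / v = 1900 / 0.3881 = 4895 days = 13.40 years.

13.4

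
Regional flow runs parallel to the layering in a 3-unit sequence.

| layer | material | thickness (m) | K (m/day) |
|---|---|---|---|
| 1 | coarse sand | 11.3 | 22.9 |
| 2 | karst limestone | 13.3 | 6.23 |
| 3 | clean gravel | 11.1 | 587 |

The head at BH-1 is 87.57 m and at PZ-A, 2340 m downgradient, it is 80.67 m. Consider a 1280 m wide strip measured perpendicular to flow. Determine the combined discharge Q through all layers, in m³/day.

Flow is parallel to layering, so each bed carries its own Darcy discharge and the transmissivities add.
Σ(K_i·b_i) = 22.9×11.3 + 6.23×13.3 + 587×11.1 = 6857 m²/day.
Hydraulic gradient i = (87.57 − 80.67) / 2340 = 6.9 / 2340 = 0.002949.
Q = Σ(K_i·b_i) · W · i = 6857 × 1280 × 0.002949 = 25882 m³/day.

25900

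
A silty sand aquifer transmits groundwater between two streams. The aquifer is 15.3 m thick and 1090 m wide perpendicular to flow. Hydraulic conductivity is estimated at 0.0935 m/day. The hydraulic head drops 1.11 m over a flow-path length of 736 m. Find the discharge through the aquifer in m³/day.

Cross-sectional area A = 1090 × 15.3 = 16677 m².
Hydraulic gradient i = Δh / L = 1.11 / 736 = 0.001508.
Darcy's law: Q = K · A · i = 0.09350 × 16677 × 0.001508 = 2.352 m³/day.

2.35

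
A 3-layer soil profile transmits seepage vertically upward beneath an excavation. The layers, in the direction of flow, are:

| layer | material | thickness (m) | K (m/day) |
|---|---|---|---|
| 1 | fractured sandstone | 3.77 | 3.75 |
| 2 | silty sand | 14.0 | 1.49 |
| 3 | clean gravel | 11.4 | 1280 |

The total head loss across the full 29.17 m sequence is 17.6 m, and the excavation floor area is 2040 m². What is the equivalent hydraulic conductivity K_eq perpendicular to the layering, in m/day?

Flow is perpendicular to layering, so the layers act in series and the equivalent K is the thickness-weighted harmonic mean.
Total thickness L = 3.77 + 14.0 + 11.4 = 29.17 m.
Σ(b_i/K_i) = 3.77/3.75 + 14.0/1.49 + 11.4/1280 = 10.41 d.
K_eq = L / Σ(b_i/K_i) = 29.17 / 10.41 = 2.802 m/day.

2.80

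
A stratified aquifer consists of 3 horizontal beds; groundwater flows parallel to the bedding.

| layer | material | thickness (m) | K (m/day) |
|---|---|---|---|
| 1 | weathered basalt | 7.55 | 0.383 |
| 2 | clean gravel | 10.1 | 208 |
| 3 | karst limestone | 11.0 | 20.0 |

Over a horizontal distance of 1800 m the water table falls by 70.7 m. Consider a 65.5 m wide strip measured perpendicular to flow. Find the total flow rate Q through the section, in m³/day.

5980

Flow is parallel to layering, so each bed carries its own Darcy discharge and the transmissivities add.
Σ(K_i·b_i) = 0.383×7.55 + 208×10.1 + 20.0×11.0 = 2324 m²/day.
Hydraulic gradient i = Δh / L = 70.7 / 1800 = 0.03928.
Q = Σ(K_i·b_i) · W · i = 2324 × 65.5 × 0.03928 = 5978 m³/day.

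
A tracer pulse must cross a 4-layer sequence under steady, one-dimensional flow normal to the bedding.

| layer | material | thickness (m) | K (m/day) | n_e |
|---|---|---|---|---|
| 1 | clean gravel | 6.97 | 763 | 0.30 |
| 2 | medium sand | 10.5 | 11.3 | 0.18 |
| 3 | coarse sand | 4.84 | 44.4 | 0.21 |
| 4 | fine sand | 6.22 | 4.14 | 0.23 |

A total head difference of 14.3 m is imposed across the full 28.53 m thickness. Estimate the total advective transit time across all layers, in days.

With flow normal to the layers, continuity requires the same specific discharge q through every layer.
Σ(b_i/K_i) = 6.97/763 + 10.5/11.3 + 4.84/44.4 + 6.22/4.14 = 2.550 d.
q = Δh / Σ(b_i/K_i) = 14.3 / 2.550 = 5.608 m/day.
In each layer the seepage velocity is v_i = q/n_i, so the layer transit time is t_i = b_i·n_i / q:
  layer 1 (clean gravel): t_1 = 6.97 × 0.30 / 5.608 = 0.3728 d
  layer 2 (medium sand): t_2 = 10.5 × 0.18 / 5.608 = 0.3370 d
  layer 3 (coarse sand): t_3 = 4.84 × 0.21 / 5.608 = 0.1812 d
  layer 4 (fine sand): t_4 = 6.22 × 0.23 / 5.608 = 0.2551 d
Total t = Σ t_i = 1.146 days.

1.15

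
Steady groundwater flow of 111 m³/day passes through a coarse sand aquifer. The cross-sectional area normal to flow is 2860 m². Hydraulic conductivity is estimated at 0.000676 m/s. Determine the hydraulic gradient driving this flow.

0.000665

Convert K: 0.000676 m/s × 86400 = 58.41 m/day.
From Q = K·A·i, i = Q / (K·A) = 111 / (58.41 × 2860) = 0.0006645.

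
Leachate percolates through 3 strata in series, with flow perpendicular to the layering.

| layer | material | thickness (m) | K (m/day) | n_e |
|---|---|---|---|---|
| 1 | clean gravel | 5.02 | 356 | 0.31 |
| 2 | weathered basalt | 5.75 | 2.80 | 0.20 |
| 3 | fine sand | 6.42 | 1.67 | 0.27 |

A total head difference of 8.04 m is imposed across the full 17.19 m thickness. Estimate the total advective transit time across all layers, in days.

3.26

With flow normal to the layers, continuity requires the same specific discharge q through every layer.
Σ(b_i/K_i) = 5.02/356 + 5.75/2.80 + 6.42/1.67 = 5.912 d.
q = Δh / Σ(b_i/K_i) = 8.04 / 5.912 = 1.360 m/day.
In each layer the seepage velocity is v_i = q/n_i, so the layer transit time is t_i = b_i·n_i / q:
  layer 1 (clean gravel): t_1 = 5.02 × 0.31 / 1.360 = 1.144 d
  layer 2 (weathered basalt): t_2 = 5.75 × 0.20 / 1.360 = 0.8456 d
  layer 3 (fine sand): t_3 = 6.42 × 0.27 / 1.360 = 1.275 d
Total t = Σ t_i = 3.265 days.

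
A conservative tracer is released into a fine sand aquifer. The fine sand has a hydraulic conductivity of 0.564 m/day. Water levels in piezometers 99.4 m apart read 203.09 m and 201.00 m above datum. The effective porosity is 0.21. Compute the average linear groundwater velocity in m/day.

0.0565

Hydraulic gradient i = (203.09 − 201.00) / 99.4 = 2.09 / 99.4 = 0.02103.
Darcy flux q = K · i = 0.5640 × 0.02103 = 0.01186 m/day.
Seepage velocity v = q / n_e = 0.01186 / 0.21 = 0.05647 m/day.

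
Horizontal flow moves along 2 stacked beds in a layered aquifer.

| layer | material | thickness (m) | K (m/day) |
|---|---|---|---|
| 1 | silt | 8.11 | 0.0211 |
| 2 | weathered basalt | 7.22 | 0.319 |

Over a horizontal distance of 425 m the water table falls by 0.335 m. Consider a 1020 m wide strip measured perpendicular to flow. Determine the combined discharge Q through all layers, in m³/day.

1.99

Flow is parallel to layering, so each bed carries its own Darcy discharge and the transmissivities add.
Σ(K_i·b_i) = 0.0211×8.11 + 0.319×7.22 = 2.474 m²/day.
Hydraulic gradient i = Δh / L = 0.335 / 425 = 0.0007882.
Q = Σ(K_i·b_i) · W · i = 2.474 × 1020 × 0.0007882 = 1.989 m³/day.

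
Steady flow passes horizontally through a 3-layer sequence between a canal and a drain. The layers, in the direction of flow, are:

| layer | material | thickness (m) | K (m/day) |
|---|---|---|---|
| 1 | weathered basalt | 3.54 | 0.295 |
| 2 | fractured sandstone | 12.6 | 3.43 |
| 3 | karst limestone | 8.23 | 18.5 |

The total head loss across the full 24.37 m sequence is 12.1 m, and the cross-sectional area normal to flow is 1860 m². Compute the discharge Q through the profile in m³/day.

1400

Flow is perpendicular to layering, so the layers act in series and the equivalent K is the thickness-weighted harmonic mean.
Total thickness L = 3.54 + 12.6 + 8.23 = 24.37 m.
Σ(b_i/K_i) = 3.54/0.295 + 12.6/3.43 + 8.23/18.5 = 16.12 d.
K_eq = L / Σ(b_i/K_i) = 24.37 / 16.12 = 1.512 m/day.
Q = K_eq · A · (Δh/L) = 1.512 × 1860 × (12.1/24.37) = 1396 m³/day.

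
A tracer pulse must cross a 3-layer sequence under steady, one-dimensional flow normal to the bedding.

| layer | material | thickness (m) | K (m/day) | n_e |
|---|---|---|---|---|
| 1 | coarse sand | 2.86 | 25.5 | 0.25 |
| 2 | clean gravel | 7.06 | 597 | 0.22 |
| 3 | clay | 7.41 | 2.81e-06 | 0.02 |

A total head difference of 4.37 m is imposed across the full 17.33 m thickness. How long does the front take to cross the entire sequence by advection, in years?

With flow normal to the layers, continuity requires the same specific discharge q through every layer.
Σ(b_i/K_i) = 2.86/25.5 + 7.06/597 + 7.41/2.81e-06 = 2.637e+06 d.
q = Δh / Σ(b_i/K_i) = 4.37 / 2.637e+06 = 1.657e-06 m/day.
In each layer the seepage velocity is v_i = q/n_i, so the layer transit time is t_i = b_i·n_i / q:
  layer 1 (coarse sand): t_1 = 2.86 × 0.25 / 1.657e-06 = 4.315e+05 d
  layer 2 (clean gravel): t_2 = 7.06 × 0.22 / 1.657e-06 = 9.373e+05 d
  layer 3 (clay): t_3 = 7.41 × 0.02 / 1.657e-06 = 89429 d
Total t = Σ t_i = 1.458e+06 days = 3992 years.

3990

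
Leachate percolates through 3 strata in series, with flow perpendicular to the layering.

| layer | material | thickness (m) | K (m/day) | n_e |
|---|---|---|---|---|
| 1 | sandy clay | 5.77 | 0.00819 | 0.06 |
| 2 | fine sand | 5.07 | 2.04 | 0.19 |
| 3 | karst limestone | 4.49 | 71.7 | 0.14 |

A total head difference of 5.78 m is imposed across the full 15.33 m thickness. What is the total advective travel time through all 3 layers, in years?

With flow normal to the layers, continuity requires the same specific discharge q through every layer.
Σ(b_i/K_i) = 5.77/0.00819 + 5.07/2.04 + 4.49/71.7 = 707.1 d.
q = Δh / Σ(b_i/K_i) = 5.78 / 707.1 = 0.008175 m/day.
In each layer the seepage velocity is v_i = q/n_i, so the layer transit time is t_i = b_i·n_i / q:
  layer 1 (sandy clay): t_1 = 5.77 × 0.06 / 0.008175 = 42.35 d
  layer 2 (fine sand): t_2 = 5.07 × 0.19 / 0.008175 = 117.8 d
  layer 3 (karst limestone): t_3 = 4.49 × 0.14 / 0.008175 = 76.90 d
Total t = Σ t_i = 237.1 days = 0.6491 years.

0.649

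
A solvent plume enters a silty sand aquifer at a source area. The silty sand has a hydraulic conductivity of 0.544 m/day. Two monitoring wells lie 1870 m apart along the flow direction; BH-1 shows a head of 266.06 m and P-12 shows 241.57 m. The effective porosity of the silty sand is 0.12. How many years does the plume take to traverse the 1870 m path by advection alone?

86.2

Hydraulic gradient i = (266.06 − 241.57) / 1870 = 24.49 / 1870 = 0.01310.
Darcy flux q = K · i = 0.5440 × 0.01310 = 0.007124 m/day.
Seepage velocity v = q / n_e = 0.007124 / 0.12 = 0.05937 m/day.
Travel time t = L / v = 1870 / 0.05937 = 31498 days = 86.24 years.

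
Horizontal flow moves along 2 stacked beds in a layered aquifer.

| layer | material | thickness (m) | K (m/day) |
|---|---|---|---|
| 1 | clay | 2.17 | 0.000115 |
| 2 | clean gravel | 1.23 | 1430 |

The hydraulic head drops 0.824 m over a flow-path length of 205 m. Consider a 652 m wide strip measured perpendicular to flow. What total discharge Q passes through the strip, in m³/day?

Flow is parallel to layering, so each bed carries its own Darcy discharge and the transmissivities add.
Σ(K_i·b_i) = 0.000115×2.17 + 1430×1.23 = 1759 m²/day.
Hydraulic gradient i = Δh / L = 0.824 / 205 = 0.004020.
Q = Σ(K_i·b_i) · W · i = 1759 × 652 × 0.004020 = 4610 m³/day.

4610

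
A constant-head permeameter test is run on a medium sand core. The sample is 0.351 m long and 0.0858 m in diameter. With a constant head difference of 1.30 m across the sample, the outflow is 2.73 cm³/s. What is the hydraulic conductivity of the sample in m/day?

Cross-sectional area A = π·(d/2)² = π × (0.0858/2)² = 0.005782 m².
Convert discharge: 2.73 cm³/s = 2.730e-06 m³/s.
Darcy's law rearranged: K = Q·L / (A·Δh) = 2.730e-06 × 0.351 / (0.005782 × 1.30) = 0.0001275 m/s = 11.01 m/day.

11.0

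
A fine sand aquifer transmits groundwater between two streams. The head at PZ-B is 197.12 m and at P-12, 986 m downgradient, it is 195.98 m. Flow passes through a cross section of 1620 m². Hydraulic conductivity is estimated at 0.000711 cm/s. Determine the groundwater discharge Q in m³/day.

1.15

Convert K: 0.000711 cm/s × 864 = 0.6143 m/day.
Hydraulic gradient i = (197.12 − 195.98) / 986 = 1.14 / 986 = 0.001156.
Darcy's law: Q = K · A · i = 0.6143 × 1620 × 0.001156 = 1.151 m³/day.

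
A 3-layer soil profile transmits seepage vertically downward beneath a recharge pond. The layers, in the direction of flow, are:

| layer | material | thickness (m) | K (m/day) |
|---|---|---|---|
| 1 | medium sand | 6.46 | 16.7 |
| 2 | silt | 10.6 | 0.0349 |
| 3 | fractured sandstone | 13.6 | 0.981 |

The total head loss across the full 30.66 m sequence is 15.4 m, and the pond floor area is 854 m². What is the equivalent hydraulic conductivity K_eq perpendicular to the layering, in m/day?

0.0964

Flow is perpendicular to layering, so the layers act in series and the equivalent K is the thickness-weighted harmonic mean.
Total thickness L = 6.46 + 10.6 + 13.6 = 30.66 m.
Σ(b_i/K_i) = 6.46/16.7 + 10.6/0.0349 + 13.6/0.981 = 318.0 d.
K_eq = L / Σ(b_i/K_i) = 30.66 / 318.0 = 0.09642 m/day.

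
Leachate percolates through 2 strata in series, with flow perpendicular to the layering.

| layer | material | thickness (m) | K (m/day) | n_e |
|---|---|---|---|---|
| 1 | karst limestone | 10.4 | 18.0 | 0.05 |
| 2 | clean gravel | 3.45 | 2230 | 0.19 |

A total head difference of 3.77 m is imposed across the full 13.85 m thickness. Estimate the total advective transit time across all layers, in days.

0.181

With flow normal to the layers, continuity requires the same specific discharge q through every layer.
Σ(b_i/K_i) = 10.4/18.0 + 3.45/2230 = 0.5793 d.
q = Δh / Σ(b_i/K_i) = 3.77 / 0.5793 = 6.508 m/day.
In each layer the seepage velocity is v_i = q/n_i, so the layer transit time is t_i = b_i·n_i / q:
  layer 1 (karst limestone): t_1 = 10.4 × 0.05 / 6.508 = 0.07991 d
  layer 2 (clean gravel): t_2 = 3.45 × 0.19 / 6.508 = 0.1007 d
Total t = Σ t_i = 0.1806 days.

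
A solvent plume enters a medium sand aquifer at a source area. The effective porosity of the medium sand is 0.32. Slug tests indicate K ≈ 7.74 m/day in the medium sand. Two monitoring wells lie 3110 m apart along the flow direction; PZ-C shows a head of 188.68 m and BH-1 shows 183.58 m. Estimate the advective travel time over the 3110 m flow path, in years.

Hydraulic gradient i = (188.68 − 183.58) / 3110 = 5.1 / 3110 = 0.001640.
Darcy flux q = K · i = 7.740 × 0.001640 = 0.01269 m/day.
Seepage velocity v = q / n_e = 0.01269 / 0.32 = 0.03966 m/day.
Travel time t = L / v = 3110 / 0.03966 = 78408 days = 214.7 years.

215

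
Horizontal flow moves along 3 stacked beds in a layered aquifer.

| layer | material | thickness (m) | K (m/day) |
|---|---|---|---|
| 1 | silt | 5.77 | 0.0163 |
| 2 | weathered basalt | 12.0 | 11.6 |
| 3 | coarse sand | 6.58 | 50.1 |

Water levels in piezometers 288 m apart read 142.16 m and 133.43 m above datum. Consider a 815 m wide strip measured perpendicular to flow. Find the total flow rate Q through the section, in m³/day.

11600

Flow is parallel to layering, so each bed carries its own Darcy discharge and the transmissivities add.
Σ(K_i·b_i) = 0.0163×5.77 + 11.6×12.0 + 50.1×6.58 = 469.0 m²/day.
Hydraulic gradient i = (142.16 − 133.43) / 288 = 8.73 / 288 = 0.03031.
Q = Σ(K_i·b_i) · W · i = 469.0 × 815 × 0.03031 = 11585 m³/day.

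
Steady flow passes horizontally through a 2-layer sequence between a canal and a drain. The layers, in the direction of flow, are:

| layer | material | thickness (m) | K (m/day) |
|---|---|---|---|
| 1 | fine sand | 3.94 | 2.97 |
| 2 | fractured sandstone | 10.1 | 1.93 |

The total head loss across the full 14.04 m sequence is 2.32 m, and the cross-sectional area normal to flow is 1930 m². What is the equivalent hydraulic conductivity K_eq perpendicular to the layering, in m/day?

2.14

Flow is perpendicular to layering, so the layers act in series and the equivalent K is the thickness-weighted harmonic mean.
Total thickness L = 3.94 + 10.1 = 14.04 m.
Σ(b_i/K_i) = 3.94/2.97 + 10.1/1.93 = 6.560 d.
K_eq = L / Σ(b_i/K_i) = 14.04 / 6.560 = 2.140 m/day.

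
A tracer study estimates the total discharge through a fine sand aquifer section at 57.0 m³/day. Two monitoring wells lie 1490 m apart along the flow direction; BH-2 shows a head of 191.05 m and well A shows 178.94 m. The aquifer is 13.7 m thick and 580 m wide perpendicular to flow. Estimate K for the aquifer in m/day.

Cross-sectional area A = 580 × 13.7 = 7946 m².
Hydraulic gradient i = (191.05 − 178.94) / 1490 = 12.11 / 1490 = 0.008128.
From Q = K·A·i, K = Q / (A·i) = 57.0 / (7946 × 0.008128) = 0.8826 m/day.

0.883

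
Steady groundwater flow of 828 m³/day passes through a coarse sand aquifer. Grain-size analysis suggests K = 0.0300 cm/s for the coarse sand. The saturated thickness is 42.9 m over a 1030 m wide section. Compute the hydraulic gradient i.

Convert K: 0.0300 cm/s × 864 = 25.92 m/day.
Cross-sectional area A = 1030 × 42.9 = 44187 m².
From Q = K·A·i, i = Q / (K·A) = 828 / (25.92 × 44187) = 0.0007229.

0.000723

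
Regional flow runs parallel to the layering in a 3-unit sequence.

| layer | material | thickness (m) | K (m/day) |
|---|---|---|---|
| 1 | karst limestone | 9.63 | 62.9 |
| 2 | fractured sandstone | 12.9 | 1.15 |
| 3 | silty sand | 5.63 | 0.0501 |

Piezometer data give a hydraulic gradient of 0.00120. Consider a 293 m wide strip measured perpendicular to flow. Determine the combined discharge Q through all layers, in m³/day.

218

Flow is parallel to layering, so each bed carries its own Darcy discharge and the transmissivities add.
Σ(K_i·b_i) = 62.9×9.63 + 1.15×12.9 + 0.0501×5.63 = 620.8 m²/day.
Hydraulic gradient i = 0.00120.
Q = Σ(K_i·b_i) · W · i = 620.8 × 293 × 0.001200 = 218.3 m³/day.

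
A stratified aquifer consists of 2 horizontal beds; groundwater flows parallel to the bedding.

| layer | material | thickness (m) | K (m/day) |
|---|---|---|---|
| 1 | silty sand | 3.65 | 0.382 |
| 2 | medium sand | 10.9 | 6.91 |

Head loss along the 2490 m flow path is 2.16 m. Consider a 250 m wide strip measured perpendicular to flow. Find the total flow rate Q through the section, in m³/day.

Flow is parallel to layering, so each bed carries its own Darcy discharge and the transmissivities add.
Σ(K_i·b_i) = 0.382×3.65 + 6.91×10.9 = 76.71 m²/day.
Hydraulic gradient i = Δh / L = 2.16 / 2490 = 0.0008675.
Q = Σ(K_i·b_i) · W · i = 76.71 × 250 × 0.0008675 = 16.64 m³/day.

16.6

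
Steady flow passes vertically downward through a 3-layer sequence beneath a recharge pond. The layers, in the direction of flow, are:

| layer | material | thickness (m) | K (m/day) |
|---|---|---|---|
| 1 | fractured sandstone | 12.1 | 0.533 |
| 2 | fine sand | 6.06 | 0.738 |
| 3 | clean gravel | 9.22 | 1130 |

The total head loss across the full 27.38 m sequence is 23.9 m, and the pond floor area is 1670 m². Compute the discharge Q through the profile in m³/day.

1290

Flow is perpendicular to layering, so the layers act in series and the equivalent K is the thickness-weighted harmonic mean.
Total thickness L = 12.1 + 6.06 + 9.22 = 27.38 m.
Σ(b_i/K_i) = 12.1/0.533 + 6.06/0.738 + 9.22/1130 = 30.92 d.
K_eq = L / Σ(b_i/K_i) = 27.38 / 30.92 = 0.8855 m/day.
Q = K_eq · A · (Δh/L) = 0.8855 × 1670 × (23.9/27.38) = 1291 m³/day.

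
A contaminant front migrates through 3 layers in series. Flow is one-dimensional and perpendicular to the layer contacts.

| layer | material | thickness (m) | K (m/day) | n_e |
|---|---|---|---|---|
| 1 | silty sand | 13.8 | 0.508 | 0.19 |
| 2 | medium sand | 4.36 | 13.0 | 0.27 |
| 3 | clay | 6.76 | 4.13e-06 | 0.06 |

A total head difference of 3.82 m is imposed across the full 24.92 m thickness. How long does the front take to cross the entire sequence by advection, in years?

4930

With flow normal to the layers, continuity requires the same specific discharge q through every layer.
Σ(b_i/K_i) = 13.8/0.508 + 4.36/13.0 + 6.76/4.13e-06 = 1.637e+06 d.
q = Δh / Σ(b_i/K_i) = 3.82 / 1.637e+06 = 2.334e-06 m/day.
In each layer the seepage velocity is v_i = q/n_i, so the layer transit time is t_i = b_i·n_i / q:
  layer 1 (silty sand): t_1 = 13.8 × 0.19 / 2.334e-06 = 1.124e+06 d
  layer 2 (medium sand): t_2 = 4.36 × 0.27 / 2.334e-06 = 5.044e+05 d
  layer 3 (clay): t_3 = 6.76 × 0.06 / 2.334e-06 = 1.738e+05 d
Total t = Σ t_i = 1.802e+06 days = 4933 years.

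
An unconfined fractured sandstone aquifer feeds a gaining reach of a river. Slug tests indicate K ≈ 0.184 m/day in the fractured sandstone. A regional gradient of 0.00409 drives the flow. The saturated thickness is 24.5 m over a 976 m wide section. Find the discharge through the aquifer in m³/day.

18.0

Cross-sectional area A = 976 × 24.5 = 23912 m².
Hydraulic gradient i = 0.00409.
Darcy's law: Q = K · A · i = 0.1840 × 23912 × 0.004090 = 18.00 m³/day.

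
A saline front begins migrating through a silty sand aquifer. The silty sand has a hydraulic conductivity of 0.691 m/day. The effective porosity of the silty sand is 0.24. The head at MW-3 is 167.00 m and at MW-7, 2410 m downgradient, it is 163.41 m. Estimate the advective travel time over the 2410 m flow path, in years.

Hydraulic gradient i = (167.00 − 163.41) / 2410 = 3.59 / 2410 = 0.001490.
Darcy flux q = K · i = 0.6910 × 0.001490 = 0.001029 m/day.
Seepage velocity v = q / n_e = 0.001029 / 0.24 = 0.004289 m/day.
Travel time t = L / v = 2410 / 0.004289 = 5.619e+05 days = 1538 years.

1540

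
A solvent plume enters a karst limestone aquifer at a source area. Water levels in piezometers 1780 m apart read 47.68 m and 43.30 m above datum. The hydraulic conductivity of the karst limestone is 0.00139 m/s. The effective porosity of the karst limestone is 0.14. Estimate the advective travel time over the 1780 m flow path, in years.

Convert K: 0.00139 m/s × 86400 = 120.1 m/day.
Hydraulic gradient i = (47.68 − 43.30) / 1780 = 4.38 / 1780 = 0.002461.
Darcy flux q = K · i = 120.1 × 0.002461 = 0.2955 m/day.
Seepage velocity v = q / n_e = 0.2955 / 0.14 = 2.111 m/day.
Travel time t = L / v = 1780 / 2.111 = 843.3 days = 2.309 years.

2.31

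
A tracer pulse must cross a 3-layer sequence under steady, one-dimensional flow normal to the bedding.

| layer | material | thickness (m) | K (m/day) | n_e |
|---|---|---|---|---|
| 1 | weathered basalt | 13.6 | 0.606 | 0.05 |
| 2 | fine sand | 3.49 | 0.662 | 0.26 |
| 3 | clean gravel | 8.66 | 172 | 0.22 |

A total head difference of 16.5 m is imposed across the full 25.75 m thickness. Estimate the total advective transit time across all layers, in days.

5.88

With flow normal to the layers, continuity requires the same specific discharge q through every layer.
Σ(b_i/K_i) = 13.6/0.606 + 3.49/0.662 + 8.66/172 = 27.76 d.
q = Δh / Σ(b_i/K_i) = 16.5 / 27.76 = 0.5943 m/day.
In each layer the seepage velocity is v_i = q/n_i, so the layer transit time is t_i = b_i·n_i / q:
  layer 1 (weathered basalt): t_1 = 13.6 × 0.05 / 0.5943 = 1.144 d
  layer 2 (fine sand): t_2 = 3.49 × 0.26 / 0.5943 = 1.527 d
  layer 3 (clean gravel): t_3 = 8.66 × 0.22 / 0.5943 = 3.206 d
Total t = Σ t_i = 5.877 days.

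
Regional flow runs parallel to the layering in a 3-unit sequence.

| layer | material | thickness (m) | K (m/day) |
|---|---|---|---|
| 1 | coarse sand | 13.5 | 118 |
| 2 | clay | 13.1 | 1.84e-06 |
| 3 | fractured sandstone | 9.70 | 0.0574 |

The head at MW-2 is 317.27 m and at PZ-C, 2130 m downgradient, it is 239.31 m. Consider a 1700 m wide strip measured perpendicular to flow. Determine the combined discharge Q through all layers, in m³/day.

99200

Flow is parallel to layering, so each bed carries its own Darcy discharge and the transmissivities add.
Σ(K_i·b_i) = 118×13.5 + 1.84e-06×13.1 + 0.0574×9.70 = 1594 m²/day.
Hydraulic gradient i = (317.27 − 239.31) / 2130 = 77.96 / 2130 = 0.03660.
Q = Σ(K_i·b_i) · W · i = 1594 × 1700 × 0.03660 = 99154 m³/day.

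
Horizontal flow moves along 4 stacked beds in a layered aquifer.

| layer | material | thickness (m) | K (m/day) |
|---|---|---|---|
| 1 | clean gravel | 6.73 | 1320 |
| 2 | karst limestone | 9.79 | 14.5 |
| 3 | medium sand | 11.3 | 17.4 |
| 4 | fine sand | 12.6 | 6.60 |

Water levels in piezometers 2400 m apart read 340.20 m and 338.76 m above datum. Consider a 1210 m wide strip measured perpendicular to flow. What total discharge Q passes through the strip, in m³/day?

Flow is parallel to layering, so each bed carries its own Darcy discharge and the transmissivities add.
Σ(K_i·b_i) = 1320×6.73 + 14.5×9.79 + 17.4×11.3 + 6.60×12.6 = 9305 m²/day.
Hydraulic gradient i = (340.20 − 338.76) / 2400 = 1.44 / 2400 = 0.0006000.
Q = Σ(K_i·b_i) · W · i = 9305 × 1210 × 0.0006000 = 6756 m³/day.

6760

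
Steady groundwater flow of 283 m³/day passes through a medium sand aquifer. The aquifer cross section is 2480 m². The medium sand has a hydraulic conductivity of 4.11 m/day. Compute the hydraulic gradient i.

0.0278

From Q = K·A·i, i = Q / (K·A) = 283 / (4.110 × 2480) = 0.02776.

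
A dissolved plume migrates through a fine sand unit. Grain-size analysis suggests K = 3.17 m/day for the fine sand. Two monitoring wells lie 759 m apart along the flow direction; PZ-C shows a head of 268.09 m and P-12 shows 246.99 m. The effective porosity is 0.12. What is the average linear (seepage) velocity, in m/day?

0.734

Hydraulic gradient i = (268.09 − 246.99) / 759 = 21.1 / 759 = 0.02780.
Darcy flux q = K · i = 3.170 × 0.02780 = 0.08813 m/day.
Seepage velocity v = q / n_e = 0.08813 / 0.12 = 0.7344 m/day.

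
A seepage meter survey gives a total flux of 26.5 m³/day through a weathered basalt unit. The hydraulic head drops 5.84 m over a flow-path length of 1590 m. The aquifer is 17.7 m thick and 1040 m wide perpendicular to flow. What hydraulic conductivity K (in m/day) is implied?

Cross-sectional area A = 1040 × 17.7 = 18408 m².
Hydraulic gradient i = Δh / L = 5.84 / 1590 = 0.003673.
From Q = K·A·i, K = Q / (A·i) = 26.5 / (18408 × 0.003673) = 0.3919 m/day.

0.392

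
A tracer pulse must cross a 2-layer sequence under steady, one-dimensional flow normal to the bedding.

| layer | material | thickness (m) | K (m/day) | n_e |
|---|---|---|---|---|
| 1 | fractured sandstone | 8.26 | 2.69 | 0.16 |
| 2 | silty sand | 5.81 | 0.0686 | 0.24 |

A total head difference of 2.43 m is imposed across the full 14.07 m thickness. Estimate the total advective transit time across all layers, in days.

With flow normal to the layers, continuity requires the same specific discharge q through every layer.
Σ(b_i/K_i) = 8.26/2.69 + 5.81/0.0686 = 87.76 d.
q = Δh / Σ(b_i/K_i) = 2.43 / 87.76 = 0.02769 m/day.
In each layer the seepage velocity is v_i = q/n_i, so the layer transit time is t_i = b_i·n_i / q:
  layer 1 (fractured sandstone): t_1 = 8.26 × 0.16 / 0.02769 = 47.73 d
  layer 2 (silty sand): t_2 = 5.81 × 0.24 / 0.02769 = 50.36 d
Total t = Σ t_i = 98.09 days.

98.1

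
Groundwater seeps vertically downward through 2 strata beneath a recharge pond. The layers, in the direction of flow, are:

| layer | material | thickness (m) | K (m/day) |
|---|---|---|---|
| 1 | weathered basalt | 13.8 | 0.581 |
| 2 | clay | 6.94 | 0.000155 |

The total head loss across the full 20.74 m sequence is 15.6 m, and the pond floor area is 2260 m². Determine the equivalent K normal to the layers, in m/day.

0.000463

Flow is perpendicular to layering, so the layers act in series and the equivalent K is the thickness-weighted harmonic mean.
Total thickness L = 13.8 + 6.94 = 20.74 m.
Σ(b_i/K_i) = 13.8/0.581 + 6.94/0.000155 = 44798 d.
K_eq = L / Σ(b_i/K_i) = 20.74 / 44798 = 0.0004630 m/day.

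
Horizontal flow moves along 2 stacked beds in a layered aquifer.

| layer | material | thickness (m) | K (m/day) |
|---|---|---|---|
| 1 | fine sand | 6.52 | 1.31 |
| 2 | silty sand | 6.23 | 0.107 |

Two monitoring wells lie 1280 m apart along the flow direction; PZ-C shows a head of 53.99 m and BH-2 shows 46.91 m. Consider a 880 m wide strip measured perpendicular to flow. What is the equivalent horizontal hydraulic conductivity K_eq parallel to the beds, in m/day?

Flow is parallel to layering, so each bed carries its own Darcy discharge and the transmissivities add.
Σ(K_i·b_i) = 1.31×6.52 + 0.107×6.23 = 9.208 m²/day.
Total thickness b = 12.75 m, so K_eq = Σ(K_i·b_i)/b = 0.7222 m/day.

0.722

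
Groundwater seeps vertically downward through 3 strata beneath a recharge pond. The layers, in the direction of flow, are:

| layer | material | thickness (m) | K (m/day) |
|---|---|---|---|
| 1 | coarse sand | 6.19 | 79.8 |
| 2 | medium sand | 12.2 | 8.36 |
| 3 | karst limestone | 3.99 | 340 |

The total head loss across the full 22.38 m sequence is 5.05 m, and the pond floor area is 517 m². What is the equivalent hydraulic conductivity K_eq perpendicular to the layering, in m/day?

Flow is perpendicular to layering, so the layers act in series and the equivalent K is the thickness-weighted harmonic mean.
Total thickness L = 6.19 + 12.2 + 3.99 = 22.38 m.
Σ(b_i/K_i) = 6.19/79.8 + 12.2/8.36 + 3.99/340 = 1.549 d.
K_eq = L / Σ(b_i/K_i) = 22.38 / 1.549 = 14.45 m/day.

14.5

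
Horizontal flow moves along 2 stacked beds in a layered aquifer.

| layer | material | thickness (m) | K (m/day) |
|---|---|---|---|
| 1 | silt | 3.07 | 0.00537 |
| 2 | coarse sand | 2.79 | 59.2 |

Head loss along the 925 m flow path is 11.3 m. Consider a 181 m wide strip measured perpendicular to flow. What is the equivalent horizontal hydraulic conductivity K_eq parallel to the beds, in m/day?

28.2

Flow is parallel to layering, so each bed carries its own Darcy discharge and the transmissivities add.
Σ(K_i·b_i) = 0.00537×3.07 + 59.2×2.79 = 165.2 m²/day.
Total thickness b = 5.860 m, so K_eq = Σ(K_i·b_i)/b = 28.19 m/day.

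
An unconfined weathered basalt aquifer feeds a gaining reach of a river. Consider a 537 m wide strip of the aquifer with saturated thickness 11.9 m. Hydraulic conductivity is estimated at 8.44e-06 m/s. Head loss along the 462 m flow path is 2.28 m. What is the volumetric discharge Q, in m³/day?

Convert K: 8.44e-06 m/s × 86400 = 0.7292 m/day.
Cross-sectional area A = 537 × 11.9 = 6390 m².
Hydraulic gradient i = Δh / L = 2.28 / 462 = 0.004935.
Darcy's law: Q = K · A · i = 0.7292 × 6390 × 0.004935 = 23.00 m³/day.

23.0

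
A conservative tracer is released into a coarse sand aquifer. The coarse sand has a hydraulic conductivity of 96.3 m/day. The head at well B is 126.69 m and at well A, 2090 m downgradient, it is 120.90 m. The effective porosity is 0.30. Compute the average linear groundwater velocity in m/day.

Hydraulic gradient i = (126.69 − 120.90) / 2090 = 5.79 / 2090 = 0.002770.
Darcy flux q = K · i = 96.30 × 0.002770 = 0.2668 m/day.
Seepage velocity v = q / n_e = 0.2668 / 0.30 = 0.8893 m/day.

0.889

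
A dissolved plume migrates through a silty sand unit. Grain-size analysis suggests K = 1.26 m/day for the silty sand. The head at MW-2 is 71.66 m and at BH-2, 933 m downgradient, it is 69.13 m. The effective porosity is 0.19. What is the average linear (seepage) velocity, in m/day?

0.0180

Hydraulic gradient i = (71.66 − 69.13) / 933 = 2.53 / 933 = 0.002712.
Darcy flux q = K · i = 1.260 × 0.002712 = 0.003417 m/day.
Seepage velocity v = q / n_e = 0.003417 / 0.19 = 0.01798 m/day.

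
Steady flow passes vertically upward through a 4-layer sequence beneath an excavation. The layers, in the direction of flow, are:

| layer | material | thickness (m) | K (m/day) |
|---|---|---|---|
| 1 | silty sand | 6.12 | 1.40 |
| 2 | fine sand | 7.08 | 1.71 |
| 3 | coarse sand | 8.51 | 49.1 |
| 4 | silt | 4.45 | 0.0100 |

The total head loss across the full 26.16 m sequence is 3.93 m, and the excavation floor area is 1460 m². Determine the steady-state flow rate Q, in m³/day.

12.6

Flow is perpendicular to layering, so the layers act in series and the equivalent K is the thickness-weighted harmonic mean.
Total thickness L = 6.12 + 7.08 + 8.51 + 4.45 = 26.16 m.
Σ(b_i/K_i) = 6.12/1.40 + 7.08/1.71 + 8.51/49.1 + 4.45/0.0100 = 453.7 d.
K_eq = L / Σ(b_i/K_i) = 26.16 / 453.7 = 0.05766 m/day.
Q = K_eq · A · (Δh/L) = 0.05766 × 1460 × (3.93/26.16) = 12.65 m³/day.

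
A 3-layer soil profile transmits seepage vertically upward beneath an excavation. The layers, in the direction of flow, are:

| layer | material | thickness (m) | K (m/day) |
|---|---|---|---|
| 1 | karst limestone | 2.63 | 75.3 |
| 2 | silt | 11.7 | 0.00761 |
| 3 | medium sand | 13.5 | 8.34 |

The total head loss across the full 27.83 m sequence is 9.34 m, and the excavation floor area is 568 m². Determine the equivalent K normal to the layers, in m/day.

0.0181

Flow is perpendicular to layering, so the layers act in series and the equivalent K is the thickness-weighted harmonic mean.
Total thickness L = 2.63 + 11.7 + 13.5 = 27.83 m.
Σ(b_i/K_i) = 2.63/75.3 + 11.7/0.00761 + 13.5/8.34 = 1539 d.
K_eq = L / Σ(b_i/K_i) = 27.83 / 1539 = 0.01808 m/day.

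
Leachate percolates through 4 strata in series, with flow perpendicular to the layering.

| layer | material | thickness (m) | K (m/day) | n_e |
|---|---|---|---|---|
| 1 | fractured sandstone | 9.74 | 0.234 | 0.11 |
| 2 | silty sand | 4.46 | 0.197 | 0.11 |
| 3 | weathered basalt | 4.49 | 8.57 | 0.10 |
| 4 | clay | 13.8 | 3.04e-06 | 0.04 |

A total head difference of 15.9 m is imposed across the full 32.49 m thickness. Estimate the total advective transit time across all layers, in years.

2000

With flow normal to the layers, continuity requires the same specific discharge q through every layer.
Σ(b_i/K_i) = 9.74/0.234 + 4.46/0.197 + 4.49/8.57 + 13.8/3.04e-06 = 4.540e+06 d.
q = Δh / Σ(b_i/K_i) = 15.9 / 4.540e+06 = 3.503e-06 m/day.
In each layer the seepage velocity is v_i = q/n_i, so the layer transit time is t_i = b_i·n_i / q:
  layer 1 (fractured sandstone): t_1 = 9.74 × 0.11 / 3.503e-06 = 3.059e+05 d
  layer 2 (silty sand): t_2 = 4.46 × 0.11 / 3.503e-06 = 1.401e+05 d
  layer 3 (weathered basalt): t_3 = 4.49 × 0.10 / 3.503e-06 = 1.282e+05 d
  layer 4 (clay): t_4 = 13.8 × 0.04 / 3.503e-06 = 1.576e+05 d
Total t = Σ t_i = 7.318e+05 days = 2003 years.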